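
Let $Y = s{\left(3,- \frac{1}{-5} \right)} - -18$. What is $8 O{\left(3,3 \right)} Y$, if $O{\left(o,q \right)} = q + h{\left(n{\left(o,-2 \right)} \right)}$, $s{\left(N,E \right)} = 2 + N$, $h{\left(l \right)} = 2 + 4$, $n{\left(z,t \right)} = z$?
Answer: $1656$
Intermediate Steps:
$h{\left(l \right)} = 6$
$O{\left(o,q \right)} = 6 + q$ ($O{\left(o,q \right)} = q + 6 = 6 + q$)
$Y = 23$ ($Y = \left(2 + 3\right) - -18 = 5 + 18 = 23$)
$8 O{\left(3,3 \right)} Y = 8 \left(6 + 3\right) 23 = 8 \cdot 9 \cdot 23 = 72 \cdot 23 = 1656$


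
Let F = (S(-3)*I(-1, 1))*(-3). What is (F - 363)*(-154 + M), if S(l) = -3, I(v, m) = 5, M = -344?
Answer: 158364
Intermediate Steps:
F = 45 (F = -3*5*(-3) = -15*(-3) = 45)
(F - 363)*(-154 + M) = (45 - 363)*(-154 - 344) = -318*(-498) = 158364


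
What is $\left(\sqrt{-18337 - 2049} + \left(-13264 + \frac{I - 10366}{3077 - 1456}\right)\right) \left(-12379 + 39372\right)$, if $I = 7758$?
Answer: $- \frac{580445379136}{1621} + 26993 i \sqrt{20386} \approx -3.5808 \cdot 10^{8} + 3.854 \cdot 10^{6} i$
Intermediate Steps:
$\left(\sqrt{-18337 - 2049} + \left(-13264 + \frac{I - 10366}{3077 - 1456}\right)\right) \left(-12379 + 39372\right) = \left(\sqrt{-18337 - 2049} - \left(13264 - \frac{7758 - 10366}{3077 - 1456}\right)\right) \left(-12379 + 39372\right) = \left(\sqrt{-20386} - \left(13264 + \frac{2608}{1621}\right)\right) 26993 = \left(i \sqrt{20386} - \frac{21503552}{1621}\right) 26993 = \left(- \frac{21503552}{1621} + i \sqrt{20386}\right) 26993 = - \frac{580445379136}{1621} + 26993 i \sqrt{20386}$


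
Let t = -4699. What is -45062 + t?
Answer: -49761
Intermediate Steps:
-45062 + t = -45062 - 4699 = -49761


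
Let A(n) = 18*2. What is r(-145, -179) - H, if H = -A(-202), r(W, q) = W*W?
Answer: 21061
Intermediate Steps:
r(W, q) = W²
A(n) = 36
H = -36 (H = -1*36 = -36)
r(-145, -179) - H = (-145)² - 1*(-36) = 21025 + 36 = 21061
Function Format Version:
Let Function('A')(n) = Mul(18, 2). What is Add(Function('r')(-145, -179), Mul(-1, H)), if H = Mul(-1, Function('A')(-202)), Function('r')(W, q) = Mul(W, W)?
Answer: 21061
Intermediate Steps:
Function('r')(W, q) = Pow(W, 2)
Function('A')(n) = 36
H = -36 (H = Mul(-1, 36) = -36)
Add(Function('r')(-145, -179), Mul(-1, H)) = Add(Pow(-145, 2), Mul(-1, -36)) = Add(21025, 36) = 21061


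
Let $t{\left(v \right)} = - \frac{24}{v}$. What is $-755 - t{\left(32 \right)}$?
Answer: $- \frac{3017}{4} \approx -754.25$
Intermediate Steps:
$-755 - t{\left(32 \right)} = -755 - - \frac{24}{32} = -755 - \left(-24\right) \frac{1}{32} = -755 - - \frac{3}{4} = -755 + \frac{3}{4} = - \frac{3017}{4}$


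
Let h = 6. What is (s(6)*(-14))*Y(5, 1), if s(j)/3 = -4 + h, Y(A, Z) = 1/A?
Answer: -84/5 ≈ -16.800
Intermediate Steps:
s(j) = 6 (s(j) = 3*(-4 + 6) = 3*2 = 6)
(s(6)*(-14))*Y(5, 1) = (6*(-14))/5 = -84*⅕ = -84/5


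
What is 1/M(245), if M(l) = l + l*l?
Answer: 1/60270 ≈ 1.6592e-5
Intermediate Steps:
M(l) = l + l²
1/M(245) = 1/(245*(1 + 245)) = 1/(245*246) = 1/60270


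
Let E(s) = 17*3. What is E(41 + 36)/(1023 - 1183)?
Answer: -51/160 ≈ -0.31875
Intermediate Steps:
E(s) = 51
E(41 + 36)/(1023 - 1183) = 51/(1023 - 1183) = 51/(-160) = -1/160*51 = -51/160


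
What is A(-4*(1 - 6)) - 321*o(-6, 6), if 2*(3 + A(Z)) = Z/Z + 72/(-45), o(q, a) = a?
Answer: -19293/10 ≈ -1929.3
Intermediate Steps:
A(Z) = -33/10 (A(Z) = -3 + (Z/Z + 72/(-45))/2 = -3 + (1 + 72*(-1/45))/2 = -3 + (1 - 8/5)/2 = -3 + (½)*(-⅗) = -3 - 3/10 = -33/10)
A(-4*(1 - 6)) - 321*o(-6, 6) = -33/10 - 321*6 = -33/10 - 1*1926 = -33/10 - 1926 = -19293/10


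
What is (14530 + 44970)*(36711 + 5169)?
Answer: 2491860000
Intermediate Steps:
(14530 + 44970)*(36711 + 5169) = 59500*41880 = 2491860000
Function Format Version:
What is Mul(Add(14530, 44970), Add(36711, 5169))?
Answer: 2491860000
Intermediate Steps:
Mul(Add(14530, 44970), Add(36711, 5169)) = Mul(59500, 41880) = 2491860000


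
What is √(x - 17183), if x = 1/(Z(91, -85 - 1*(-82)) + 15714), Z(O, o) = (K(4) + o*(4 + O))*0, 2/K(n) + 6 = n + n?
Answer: I*√52382650234/1746 ≈ 131.08*I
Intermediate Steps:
K(n) = 2/(-6 + 2*n) (K(n) = 2/(-6 + (n + n)) = 2/(-6 + 2*n))
Z(O, o) = 0 (Z(O, o) = (1/(-3 + 4) + o*(4 + O))*0 = (1/1 + o*(4 + O))*0 = (1 + o*(4 + O))*0 = 0)
x = 1/15714 (x = 1/(0 + 15714) = 1/15714 ≈ 6.3638e-5)
√(x - 17183) = √(1/15714 - 17183) = √(-270013661/15714) = I*√52382650234/1746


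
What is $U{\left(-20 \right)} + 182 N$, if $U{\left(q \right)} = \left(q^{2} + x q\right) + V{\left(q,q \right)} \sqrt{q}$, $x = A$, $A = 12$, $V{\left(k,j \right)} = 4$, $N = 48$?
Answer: $8896 + 8 i \sqrt{5} \approx 8896.0 + 17.889 i$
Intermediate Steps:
$x = 12$
$U{\left(q \right)} = q^{2} + 4 \sqrt{q} + 12 q$ ($U{\left(q \right)} = \left(q^{2} + 12 q\right) + 4 \sqrt{q} = q^{2} + 4 \sqrt{q} + 12 q$)
$U{\left(-20 \right)} + 182 N = \left(\left(-20\right)^{2} + 4 \sqrt{-20} + 12 \left(-20\right)\right) + 182 \cdot 48 = \left(400 + 4 \cdot 2 i \sqrt{5} - 240\right) + 8736 = \left(400 + 8 i \sqrt{5} - 240\right) + 8736 = \left(160 + 8 i \sqrt{5}\right) + 8736 = 8896 + 8 i \sqrt{5}$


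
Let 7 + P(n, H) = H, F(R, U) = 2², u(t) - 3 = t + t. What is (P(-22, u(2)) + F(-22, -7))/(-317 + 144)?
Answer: -4/173 ≈ -0.023121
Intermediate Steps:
u(t) = 3 + 2*t (u(t) = 3 + (t + t) = 3 + 2*t)
F(R, U) = 4
P(n, H) = -7 + H
(P(-22, u(2)) + F(-22, -7))/(-317 + 144) = ((-7 + (3 + 2*2)) + 4)/(-317 + 144) = ((-7 + (3 + 4)) + 4)/(-173) = -((-7 + 7) + 4)/173 = -(0 + 4)/173 = -1/173*4 = -4/173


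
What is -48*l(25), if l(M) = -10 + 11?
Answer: -48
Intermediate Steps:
l(M) = 1
-48*l(25) = -48*1 = -48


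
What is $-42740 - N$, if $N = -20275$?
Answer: $-22465$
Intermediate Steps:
$-42740 - N = -42740 - -20275 = -42740 + 20275 = -22465$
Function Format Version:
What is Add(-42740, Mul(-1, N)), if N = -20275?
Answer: -22465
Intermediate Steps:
Add(-42740, Mul(-1, N)) = Add(-42740, Mul(-1, -20275)) = Add(-42740, 20275) = -22465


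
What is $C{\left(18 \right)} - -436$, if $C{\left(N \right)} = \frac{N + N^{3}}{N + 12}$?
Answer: $631$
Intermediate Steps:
$C{\left(N \right)} = \frac{N + N^{3}}{12 + N}$
$C{\left(18 \right)} - -436 = \frac{18 + 18^{3}}{12 + 18} - -436 = \frac{18 + 5832}{30} + 436 = \frac{1}{30} \cdot 5850 + 436 = 195 + 436 = 631$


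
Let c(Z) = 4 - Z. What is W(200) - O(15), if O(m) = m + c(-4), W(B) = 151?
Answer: 128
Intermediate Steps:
O(m) = 8 + m (O(m) = m + (4 - 1*(-4)) = m + (4 + 4) = m + 8 = 8 + m)
W(200) - O(15) = 151 - (8 + 15) = 151 - 1*23 = 151 - 23 = 128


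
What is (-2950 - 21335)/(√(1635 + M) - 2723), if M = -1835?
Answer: 22042685/2471643 + 80950*I*√2/2471643 ≈ 8.9182 + 0.046318*I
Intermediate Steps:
(-2950 - 21335)/(√(1635 + M) - 2723) = (-2950 - 21335)/(√(1635 - 1835) - 2723) = -24285/(√(-200) - 2723) = -24285/(10*I*√2 - 2723) = -24285/(-2723 + 10*I*√2)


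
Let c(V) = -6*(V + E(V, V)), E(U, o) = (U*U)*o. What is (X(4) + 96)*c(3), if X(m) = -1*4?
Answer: -16560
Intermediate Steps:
X(m) = -4
E(U, o) = o*U**2 (E(U, o) = U**2*o = o*U**2)
c(V) = -6*V - 6*V**3 (c(V) = -6*(V + V*V**2) = -6*(V + V**3) = -6*V - 6*V**3)
(X(4) + 96)*c(3) = (-4 + 96)*(6*3*(-1 - 1*3**2)) = 92*(6*3*(-1 - 1*9)) = 92*(6*3*(-1 - 9)) = 92*(6*3*(-10)) = 92*(-180) = -16560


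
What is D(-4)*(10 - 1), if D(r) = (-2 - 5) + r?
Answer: -99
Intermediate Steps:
D(r) = -7 + r
D(-4)*(10 - 1) = (-7 - 4)*(10 - 1) = -11*9 = -99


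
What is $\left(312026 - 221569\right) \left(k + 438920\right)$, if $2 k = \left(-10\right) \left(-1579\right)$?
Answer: $40417544455$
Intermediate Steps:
$k = 7895$ ($k = \frac{\left(-10\right) \left(-1579\right)}{2} = \frac{1}{2} \cdot 15790 = 7895$)
$\left(312026 - 221569\right) \left(k + 438920\right) = \left(312026 - 221569\right) \left(7895 + 438920\right) = 90457 \cdot 446815 = 40417544455$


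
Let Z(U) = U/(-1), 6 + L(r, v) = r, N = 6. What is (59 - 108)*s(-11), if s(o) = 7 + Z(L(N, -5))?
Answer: -343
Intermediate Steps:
L(r, v) = -6 + r
Z(U) = -U (Z(U) = U*(-1) = -U)
s(o) = 7 (s(o) = 7 - (-6 + 6) = 7 - 1*0 = 7 + 0 = 7)
(59 - 108)*s(-11) = (59 - 108)*7 = -49*7 = -343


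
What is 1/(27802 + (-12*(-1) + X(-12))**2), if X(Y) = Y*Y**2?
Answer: 1/2972458 ≈ 3.3642e-7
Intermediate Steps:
X(Y) = Y**3
1/(27802 + (-12*(-1) + X(-12))**2) = 1/(27802 + (-12*(-1) + (-12)**3)**2) = 1/(27802 + (12 - 1728)**2) = 1/(27802 + (-1716)**2) = 1/(27802 + 2944656) = 1/2972458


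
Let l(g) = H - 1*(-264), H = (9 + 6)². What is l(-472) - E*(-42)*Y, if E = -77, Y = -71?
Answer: 230103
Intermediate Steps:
H = 225 (H = 15² = 225)
l(g) = 489 (l(g) = 225 - 1*(-264) = 225 + 264 = 489)
l(-472) - E*(-42)*Y = 489 - (-77*(-42))*(-71) = 489 - 3234*(-71) = 489 - 1*(-229614) = 489 + 229614 = 230103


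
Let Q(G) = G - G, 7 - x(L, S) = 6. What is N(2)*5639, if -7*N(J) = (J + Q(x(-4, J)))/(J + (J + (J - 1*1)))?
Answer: -11278/35 ≈ -322.23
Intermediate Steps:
x(L, S) = 1 (x(L, S) = 7 - 1*6 = 7 - 6 = 1)
Q(G) = 0
N(J) = -J/(7*(-1 + 3*J)) (N(J) = -(J + 0)/(7*(J + (J + (J - 1*1)))) = -J/(7*(J + (J + (J - 1)))) = -J/(7*(J + (J + (-1 + J)))) = -J/(7*(J + (-1 + 2*J))) = -J/(7*(-1 + 3*J)))
N(2)*5639 = -1*2/(-7 + 21*2)*5639 = -1*2/(-7 + 42)*5639 = -1*2/35*5639 = -1*2*1/35*5639 = -2/35*5639 = -11278/35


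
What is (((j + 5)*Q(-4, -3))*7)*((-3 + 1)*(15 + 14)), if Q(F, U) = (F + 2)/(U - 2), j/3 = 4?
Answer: -13804/5 ≈ -2760.8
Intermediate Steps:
j = 12 (j = 3*4 = 12)
Q(F, U) = (2 + F)/(-2 + U)
(((j + 5)*Q(-4, -3))*7)*((-3 + 1)*(15 + 14)) = (((12 + 5)*((2 - 4)/(-2 - 3)))*7)*((-3 + 1)*(15 + 14)) = ((17*(-2/(-5)))*7)*(-2*29) = ((17*(-⅕*(-2)))*7)*(-58) = ((17*(⅖))*7)*(-58) = ((34/5)*7)*(-58) = (238/5)*(-58) = -13804/5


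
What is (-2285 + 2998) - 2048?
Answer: -1335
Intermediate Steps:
(-2285 + 2998) - 2048 = 713 - 2048 = -1335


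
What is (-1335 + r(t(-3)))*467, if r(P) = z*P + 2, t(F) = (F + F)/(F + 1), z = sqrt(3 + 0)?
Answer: -622511 + 1401*sqrt(3) ≈ -6.2008e+5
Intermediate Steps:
z = sqrt(3) ≈ 1.7320
t(F) = 2*F/(1 + F) (t(F) = (2*F)/(1 + F) = 2*F/(1 + F))
r(P) = 2 + P*sqrt(3) (r(P) = sqrt(3)*P + 2 = P*sqrt(3) + 2 = 2 + P*sqrt(3))
(-1335 + r(t(-3)))*467 = (-1335 + (2 + (2*(-3)/(1 - 3))*sqrt(3)))*467 = (-1335 + (2 + (2*(-3)/(-2))*sqrt(3)))*467 = (-1335 + (2 + (2*(-3)*(-1/2))*sqrt(3)))*467 = (-1335 + (2 + 3*sqrt(3)))*467 = (-1333 + 3*sqrt(3))*467 = -622511 + 1401*sqrt(3)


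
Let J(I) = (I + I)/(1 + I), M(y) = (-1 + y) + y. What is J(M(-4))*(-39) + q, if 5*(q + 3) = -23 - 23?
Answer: -1999/20 ≈ -99.950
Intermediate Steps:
M(y) = -1 + 2*y
q = -61/5 (q = -3 + (-23 - 23)/5 = -3 + (⅕)*(-46) = -3 - 46/5 = -61/5 ≈ -12.200)
J(I) = 2*I/(1 + I) (J(I) = (2*I)/(1 + I) = 2*I/(1 + I))
J(M(-4))*(-39) + q = (2*(-1 + 2*(-4))/(1 + (-1 + 2*(-4))))*(-39) - 61/5 = (2*(-1 - 8)/(1 + (-1 - 8)))*(-39) - 61/5 = (2*(-9)/(1 - 9))*(-39) - 61/5 = (2*(-9)/(-8))*(-39) - 61/5 = (2*(-9)*(-⅛))*(-39) - 61/5 = (9/4)*(-39) - 61/5 = -351/4 - 61/5 = -1999/20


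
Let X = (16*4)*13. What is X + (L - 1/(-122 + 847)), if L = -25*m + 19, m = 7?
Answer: 490099/725 ≈ 676.00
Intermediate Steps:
X = 832 (X = 64*13 = 832)
L = -156 (L = -25*7 + 19 = -175 + 19 = -156)
X + (L - 1/(-122 + 847)) = 832 + (-156 - 1/(-122 + 847)) = 832 + (-156 - 1/725) = 832 - 113101/725 = 490099/725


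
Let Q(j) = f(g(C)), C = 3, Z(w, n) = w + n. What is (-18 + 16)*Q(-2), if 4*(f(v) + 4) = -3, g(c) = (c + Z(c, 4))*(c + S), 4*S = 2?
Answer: 19/2 ≈ 9.5000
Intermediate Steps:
Z(w, n) = n + w
S = ½ (S = (¼)*2 = ½ ≈ 0.50000)
g(c) = (½ + c)*(4 + 2*c) (g(c) = (c + (4 + c))*(c + ½) = (4 + 2*c)*(½ + c) = (½ + c)*(4 + 2*c))
f(v) = -19/4 (f(v) = -4 + (¼)*(-3) = -4 - ¾ = -19/4)
Q(j) = -19/4
(-18 + 16)*Q(-2) = (-18 + 16)*(-19/4) = -2*(-19/4) = 19/2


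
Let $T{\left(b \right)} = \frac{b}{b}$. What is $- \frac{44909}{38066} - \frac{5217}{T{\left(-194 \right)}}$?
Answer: $- \frac{198635231}{38066} \approx -5218.2$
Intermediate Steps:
$T{\left(b \right)} = 1$
$- \frac{44909}{38066} - \frac{5217}{T{\left(-194 \right)}} = - \frac{44909}{38066} - \frac{5217}{1} = \left(-44909\right) \frac{1}{38066} - 5217 = - \frac{44909}{38066} - 5217 = - \frac{198635231}{38066}$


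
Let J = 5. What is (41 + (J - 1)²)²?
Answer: 3249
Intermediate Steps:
(41 + (J - 1)²)² = (41 + (5 - 1)²)² = (41 + 4²)² = (41 + 16)² = 57² = 3249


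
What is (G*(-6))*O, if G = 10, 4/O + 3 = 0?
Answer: 80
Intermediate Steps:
O = -4/3 (O = 4/(-3 + 0) = 4/(-3) = 4*(-⅓) = -4/3 ≈ -1.3333)
(G*(-6))*O = (10*(-6))*(-4/3) = -60*(-4/3) = 80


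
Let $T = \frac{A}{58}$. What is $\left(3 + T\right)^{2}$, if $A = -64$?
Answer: $\frac{3025}{841} \approx 3.5969$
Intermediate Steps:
$T = - \frac{32}{29}$ ($T = - \frac{64}{58} = \left(-64\right) \frac{1}{58} = - \frac{32}{29} \approx -1.1034$)
$\left(3 + T\right)^{2} = \left(3 - \frac{32}{29}\right)^{2} = \left(\frac{55}{29}\right)^{2} = \frac{3025}{841}$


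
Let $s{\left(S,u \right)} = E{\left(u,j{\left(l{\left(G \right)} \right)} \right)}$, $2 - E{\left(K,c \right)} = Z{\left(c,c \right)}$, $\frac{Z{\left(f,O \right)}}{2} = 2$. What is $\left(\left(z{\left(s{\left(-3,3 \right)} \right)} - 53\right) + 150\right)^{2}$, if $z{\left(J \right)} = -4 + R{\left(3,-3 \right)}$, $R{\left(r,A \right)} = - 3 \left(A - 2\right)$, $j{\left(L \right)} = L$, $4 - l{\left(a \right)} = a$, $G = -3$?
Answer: $11664$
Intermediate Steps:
$Z{\left(f,O \right)} = 4$ ($Z{\left(f,O \right)} = 2 \cdot 2 = 4$)
$l{\left(a \right)} = 4 - a$
$R{\left(r,A \right)} = 6 - 3 A$ ($R{\left(r,A \right)} = - 3 \left(-2 + A\right) = 6 - 3 A$)
$E{\left(K,c \right)} = -2$ ($E{\left(K,c \right)} = 2 - 4 = -2$)
$s{\left(S,u \right)} = -2$
$z{\left(J \right)} = 11$ ($z{\left(J \right)} = -4 + \left(6 - -9\right) = -4 + \left(6 + 9\right) = -4 + 15 = 11$)
$\left(\left(z{\left(s{\left(-3,3 \right)} \right)} - 53\right) + 150\right)^{2} = \left(\left(11 - 53\right) + 150\right)^{2} = \left(-42 + 150\right)^{2} = 108^{2} = 11664$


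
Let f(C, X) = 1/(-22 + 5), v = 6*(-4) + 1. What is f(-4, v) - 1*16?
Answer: -273/17 ≈ -16.059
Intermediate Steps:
v = -23 (v = -24 + 1 = -23)
f(C, X) = -1/17 (f(C, X) = 1/(-17) = -1/17)
f(-4, v) - 1*16 = -1/17 - 1*16 = -1/17 - 16 = -273/17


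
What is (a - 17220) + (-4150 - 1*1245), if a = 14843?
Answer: -7772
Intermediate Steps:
(a - 17220) + (-4150 - 1*1245) = (14843 - 17220) + (-4150 - 1*1245) = -2377 + (-4150 - 1245) = -2377 - 5395 = -7772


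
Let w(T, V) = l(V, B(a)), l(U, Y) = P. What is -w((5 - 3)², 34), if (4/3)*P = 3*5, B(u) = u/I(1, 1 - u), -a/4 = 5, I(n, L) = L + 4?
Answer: -45/4 ≈ -11.250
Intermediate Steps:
I(n, L) = 4 + L
a = -20 (a = -4*5 = -20)
B(u) = u/(5 - u) (B(u) = u/(4 + (1 - u)) = u/(5 - u))
P = 45/4 (P = 3*(3*5)/4 = (¾)*15 = 45/4 ≈ 11.250)
l(U, Y) = 45/4
w(T, V) = 45/4
-w((5 - 3)², 34) = -1*45/4 = -45/4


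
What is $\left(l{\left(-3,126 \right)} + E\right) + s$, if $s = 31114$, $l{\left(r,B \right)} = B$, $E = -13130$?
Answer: $18110$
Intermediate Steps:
$\left(l{\left(-3,126 \right)} + E\right) + s = \left(126 - 13130\right) + 31114 = -13004 + 31114 = 18110$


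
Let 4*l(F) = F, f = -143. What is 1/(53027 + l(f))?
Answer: 4/211965 ≈ 1.8871e-5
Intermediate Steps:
l(F) = F/4
1/(53027 + l(f)) = 1/(53027 + (¼)*(-143)) = 1/(53027 - 143/4) = 1/(211965/4) = 4/211965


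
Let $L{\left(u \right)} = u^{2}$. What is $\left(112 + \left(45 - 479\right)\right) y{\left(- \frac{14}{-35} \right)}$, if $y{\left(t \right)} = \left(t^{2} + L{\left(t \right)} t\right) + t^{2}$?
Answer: $- \frac{15456}{125} \approx -123.65$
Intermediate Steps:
$y{\left(t \right)} = t^{3} + 2 t^{2}$ ($y{\left(t \right)} = \left(t^{2} + t^{2} t\right) + t^{2} = \left(t^{2} + t^{3}\right) + t^{2} = t^{3} + 2 t^{2}$)
$\left(112 + \left(45 - 479\right)\right) y{\left(- \frac{14}{-35} \right)} = \left(112 + \left(45 - 479\right)\right) \left(- \frac{14}{-35}\right)^{2} \left(2 - \frac{14}{-35}\right) = \left(112 - 434\right) \left(\left(-14\right) \left(- \frac{1}{35}\right)\right)^{2} \left(2 - - \frac{2}{5}\right) = - 322 \left(\frac{2}{5}\right)^{2} \left(2 + \frac{2}{5}\right) = - 322 \cdot \frac{4}{25} \cdot \frac{12}{5} = \left(-322\right) \frac{48}{125} = - \frac{15456}{125}$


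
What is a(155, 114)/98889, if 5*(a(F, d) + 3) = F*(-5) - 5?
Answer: -53/32963 ≈ -0.0016079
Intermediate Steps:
a(F, d) = -4 - F (a(F, d) = -3 + (F*(-5) - 5)/5 = -3 + (-5*F - 5)/5 = -3 + (-5 - 5*F)/5 = -3 + (-1 - F) = -4 - F)
a(155, 114)/98889 = (-4 - 1*155)/98889 = (-4 - 155)*(1/98889) = -159*1/98889 = -53/32963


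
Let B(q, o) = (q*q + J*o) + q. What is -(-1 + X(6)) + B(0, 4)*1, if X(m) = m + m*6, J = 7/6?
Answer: -109/3 ≈ -36.333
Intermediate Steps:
J = 7/6 (J = 7*(⅙) = 7/6 ≈ 1.1667)
B(q, o) = q + q² + 7*o/6 (B(q, o) = (q*q + 7*o/6) + q = (q² + 7*o/6) + q = q + q² + 7*o/6)
X(m) = 7*m (X(m) = m + 6*m = 7*m)
-(-1 + X(6)) + B(0, 4)*1 = -(-1 + 7*6) + (0 + 0² + (7/6)*4)*1 = -(-1 + 42) + (0 + 0 + 14/3)*1 = -1*41 + (14/3)*1 = -41 + 14/3 = -109/3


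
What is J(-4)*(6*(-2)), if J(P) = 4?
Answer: -48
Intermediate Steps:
J(-4)*(6*(-2)) = 4*(6*(-2)) = 4*(-12) = -48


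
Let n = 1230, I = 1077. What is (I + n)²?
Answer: 5322249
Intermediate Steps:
(I + n)² = (1077 + 1230)² = 2307² = 5322249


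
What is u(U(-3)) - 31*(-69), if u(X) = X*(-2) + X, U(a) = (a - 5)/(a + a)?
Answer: 6413/3 ≈ 2137.7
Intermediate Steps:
U(a) = (-5 + a)/(2*a) (U(a) = (-5 + a)/((2*a)) = (-5 + a)*(1/(2*a)) = (-5 + a)/(2*a))
u(X) = -X (u(X) = -2*X + X = -X)
u(U(-3)) - 31*(-69) = -(-5 - 3)/(2*(-3)) - 31*(-69) = -(-1)*(-8)/(2*3) + 2139 = -1*4/3 + 2139 = -4/3 + 2139 = 6413/3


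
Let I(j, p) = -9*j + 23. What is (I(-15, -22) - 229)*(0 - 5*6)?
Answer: 2130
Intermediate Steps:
I(j, p) = 23 - 9*j
(I(-15, -22) - 229)*(0 - 5*6) = ((23 - 9*(-15)) - 229)*(0 - 5*6) = ((23 + 135) - 229)*(0 - 30) = (158 - 229)*(-30) = -71*(-30) = 2130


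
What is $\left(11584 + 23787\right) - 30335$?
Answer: $5036$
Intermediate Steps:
$\left(11584 + 23787\right) - 30335 = 35371 - 30335 = 5036$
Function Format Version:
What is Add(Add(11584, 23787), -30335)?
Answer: 5036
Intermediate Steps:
Add(Add(11584, 23787), -30335) = Add(35371, -30335) = 5036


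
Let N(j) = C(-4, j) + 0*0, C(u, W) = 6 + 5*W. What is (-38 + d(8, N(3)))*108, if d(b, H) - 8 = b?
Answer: -2376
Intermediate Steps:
N(j) = 6 + 5*j (N(j) = (6 + 5*j) + 0*0 = (6 + 5*j) + 0 = 6 + 5*j)
d(b, H) = 8 + b
(-38 + d(8, N(3)))*108 = (-38 + (8 + 8))*108 = (-38 + 16)*108 = -22*108 = -2376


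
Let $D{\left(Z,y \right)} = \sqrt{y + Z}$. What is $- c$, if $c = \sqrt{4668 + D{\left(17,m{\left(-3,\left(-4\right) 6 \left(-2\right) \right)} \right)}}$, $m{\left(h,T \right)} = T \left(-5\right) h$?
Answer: $- \sqrt{4668 + \sqrt{737}} \approx -68.521$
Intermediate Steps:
$m{\left(h,T \right)} = - 5 T h$
$D{\left(Z,y \right)} = \sqrt{Z + y}$
$c = \sqrt{4668 + \sqrt{737}}$ ($c = \sqrt{4668 + \sqrt{17 - 5 \left(-4\right) 6 \left(-2\right) \left(-3\right)}} = \sqrt{4668 + \sqrt{17 - 5 \left(\left(-24\right) \left(-2\right)\right) \left(-3\right)}} = \sqrt{4668 + \sqrt{17 - 240 \left(-3\right)}} = \sqrt{4668 + \sqrt{17 + 720}} = \sqrt{4668 + \sqrt{737}} \approx 68.521$)
$- c = - \sqrt{4668 + \sqrt{737}}$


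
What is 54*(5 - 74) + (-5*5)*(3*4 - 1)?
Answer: -4001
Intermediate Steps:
54*(5 - 74) + (-5*5)*(3*4 - 1) = 54*(-69) - 25*(12 - 1) = -3726 - 25*11 = -3726 - 275 = -4001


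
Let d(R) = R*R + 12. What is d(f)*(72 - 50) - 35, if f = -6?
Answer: 1021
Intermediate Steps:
d(R) = 12 + R² (d(R) = R² + 12 = 12 + R²)
d(f)*(72 - 50) - 35 = (12 + (-6)²)*(72 - 50) - 35 = (12 + 36)*22 - 35 = 48*22 - 35 = 1056 - 35 = 1021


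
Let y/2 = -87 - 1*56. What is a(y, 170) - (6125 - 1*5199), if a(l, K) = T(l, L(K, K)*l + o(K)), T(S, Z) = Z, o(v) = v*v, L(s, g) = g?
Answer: -20646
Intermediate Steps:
o(v) = v²
y = -286 (y = 2*(-87 - 1*56) = 2*(-87 - 56) = 2*(-143) = -286)
a(l, K) = K² + K*l (a(l, K) = K*l + K² = K² + K*l)
a(y, 170) - (6125 - 1*5199) = 170*(170 - 286) - (6125 - 1*5199) = 170*(-116) - (6125 - 5199) = -19720 - 1*926 = -19720 - 926 = -20646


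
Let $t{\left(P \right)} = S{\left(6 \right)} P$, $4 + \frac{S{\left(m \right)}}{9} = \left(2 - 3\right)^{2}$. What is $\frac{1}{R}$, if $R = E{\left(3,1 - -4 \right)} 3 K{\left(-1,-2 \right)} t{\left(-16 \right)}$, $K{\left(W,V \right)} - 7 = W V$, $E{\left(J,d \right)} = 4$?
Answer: $\frac{1}{46656} \approx 2.1433 \cdot 10^{-5}$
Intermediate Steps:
$S{\left(m \right)} = -27$ ($S{\left(m \right)} = -36 + 9 \left(2 - 3\right)^{2} = -36 + 9 \left(-1\right)^{2} = -36 + 9 \cdot 1 = -36 + 9 = -27$)
$t{\left(P \right)} = - 27 P$
$K{\left(W,V \right)} = 7 + V W$ ($K{\left(W,V \right)} = 7 + W V = 7 + V W$)
$R = 46656$ ($R = 4 \cdot 3 \left(7 - -2\right) \left(\left(-27\right) \left(-16\right)\right) = 12 \left(7 + 2\right) 432 = 12 \cdot 9 \cdot 432 = 108 \cdot 432 = 46656$)
$\frac{1}{R} = \frac{1}{46656}$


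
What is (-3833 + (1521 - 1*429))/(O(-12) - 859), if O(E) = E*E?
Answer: 2741/715 ≈ 3.8336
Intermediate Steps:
O(E) = E**2
(-3833 + (1521 - 1*429))/(O(-12) - 859) = (-3833 + (1521 - 1*429))/((-12)**2 - 859) = (-3833 + (1521 - 429))/(144 - 859) = (-3833 + 1092)/(-715) = -2741*(-1/715) = 2741/715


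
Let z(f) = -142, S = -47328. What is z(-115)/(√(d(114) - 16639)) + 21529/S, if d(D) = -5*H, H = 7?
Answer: -21529/47328 + 71*I*√16674/8337 ≈ -0.45489 + 1.0997*I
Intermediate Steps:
d(D) = -35 (d(D) = -5*7 = -35)
z(-115)/(√(d(114) - 16639)) + 21529/S = -142/√(-35 - 16639) + 21529/(-47328) = -142*(-I*√16674/16674) + 21529*(-1/47328) = -142*(-I*√16674/16674) - 21529/47328 = -(-71)*I*√16674/8337 - 21529/47328 = 71*I*√16674/8337 - 21529/47328 = -21529/47328 + 71*I*√16674/8337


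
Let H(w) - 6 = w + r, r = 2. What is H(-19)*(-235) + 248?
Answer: 2833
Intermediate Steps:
H(w) = 8 + w (H(w) = 6 + (w + 2) = 6 + (2 + w) = 8 + w)
H(-19)*(-235) + 248 = (8 - 19)*(-235) + 248 = -11*(-235) + 248 = 2585 + 248 = 2833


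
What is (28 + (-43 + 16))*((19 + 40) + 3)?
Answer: 62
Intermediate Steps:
(28 + (-43 + 16))*((19 + 40) + 3) = (28 - 27)*(59 + 3) = 1*62 = 62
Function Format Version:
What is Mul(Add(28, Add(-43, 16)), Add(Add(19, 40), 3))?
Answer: 62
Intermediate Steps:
Mul(Add(28, Add(-43, 16)), Add(Add(19, 40), 3)) = Mul(Add(28, -27), Add(59, 3)) = Mul(1, 62) = 62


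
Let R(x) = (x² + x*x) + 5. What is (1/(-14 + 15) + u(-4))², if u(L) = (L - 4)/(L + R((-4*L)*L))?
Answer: 66994225/67125249 ≈ 0.99805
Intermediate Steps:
R(x) = 5 + 2*x² (R(x) = (x² + x²) + 5 = 2*x² + 5 = 5 + 2*x²)
u(L) = (-4 + L)/(5 + L + 32*L⁴) (u(L) = (L - 4)/(L + (5 + 2*((-4*L)*L)²)) = (-4 + L)/(L + (5 + 2*(-4*L²)²)) = (-4 + L)/(L + (5 + 2*(16*L⁴))) = (-4 + L)/(L + (5 + 32*L⁴)) = (-4 + L)/(5 + L + 32*L⁴))
(1/(-14 + 15) + u(-4))² = (1/(-14 + 15) + (-4 - 4)/(5 - 4 + 32*(-4)⁴))² = (1/1 - 8/(5 - 4 + 32*256))² = (1 - 8/(5 - 4 + 8192))² = (1 - 8/8193)² = (8185/8193)² = 66994225/67125249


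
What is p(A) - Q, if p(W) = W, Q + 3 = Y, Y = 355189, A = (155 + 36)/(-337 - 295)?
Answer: -224477743/632 ≈ -3.5519e+5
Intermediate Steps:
A = -191/632 (A = 191/(-632) = 191*(-1/632) = -191/632 ≈ -0.30222)
Q = 355186 (Q = -3 + 355189 = 355186)
p(A) - Q = -191/632 - 1*355186 = -191/632 - 355186 = -224477743/632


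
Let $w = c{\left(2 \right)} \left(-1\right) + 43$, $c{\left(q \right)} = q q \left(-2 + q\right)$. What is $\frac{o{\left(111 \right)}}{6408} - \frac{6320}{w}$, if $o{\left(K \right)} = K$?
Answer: $- \frac{13497929}{91848} \approx -146.96$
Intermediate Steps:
$c{\left(q \right)} = q^{2} \left(-2 + q\right)$
$w = 43$ ($w = 2^{2} \left(-2 + 2\right) \left(-1\right) + 43 = 4 \cdot 0 \left(-1\right) + 43 = 0 \left(-1\right) + 43 = 0 + 43 = 43$)
$\frac{o{\left(111 \right)}}{6408} - \frac{6320}{w} = \frac{111}{6408} - \frac{6320}{43} = 111 \cdot \frac{1}{6408} - \frac{6320}{43} = \frac{37}{2136} - \frac{6320}{43} = - \frac{13497929}{91848}$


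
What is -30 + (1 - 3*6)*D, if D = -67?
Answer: 1109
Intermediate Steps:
-30 + (1 - 3*6)*D = -30 + (1 - 3*6)*(-67) = -30 + (1 - 18)*(-67) = -30 - 17*(-67) = -30 + 1139 = 1109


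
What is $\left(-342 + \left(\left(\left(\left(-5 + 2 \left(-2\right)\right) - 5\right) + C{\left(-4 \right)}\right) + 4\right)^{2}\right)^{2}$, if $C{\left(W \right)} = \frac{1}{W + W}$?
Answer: $\frac{234916929}{4096} \approx 57353.0$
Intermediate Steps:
$C{\left(W \right)} = \frac{1}{2 W}$
$\left(-342 + \left(\left(\left(\left(-5 + 2 \left(-2\right)\right) - 5\right) + C{\left(-4 \right)}\right) + 4\right)^{2}\right)^{2} = \left(-342 + \left(\left(\left(\left(-5 + 2 \left(-2\right)\right) - 5\right) + \frac{1}{2 \left(-4\right)}\right) + 4\right)^{2}\right)^{2} = \left(-342 + \left(\left(\left(\left(-5 - 4\right) - 5\right) + \frac{1}{2} \left(- \frac{1}{4}\right)\right) + 4\right)^{2}\right)^{2} = \left(-342 + \left(\left(\left(-9 - 5\right) - \frac{1}{8}\right) + 4\right)^{2}\right)^{2} = \left(-342 + \left(\left(-14 - \frac{1}{8}\right) + 4\right)^{2}\right)^{2} = \left(-342 + \left(- \frac{113}{8} + 4\right)^{2}\right)^{2} = \left(-342 + \left(- \frac{81}{8}\right)^{2}\right)^{2} = \left(-342 + \frac{6561}{64}\right)^{2} = \left(- \frac{15327}{64}\right)^{2} = \frac{234916929}{4096}$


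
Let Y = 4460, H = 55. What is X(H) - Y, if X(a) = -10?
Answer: -4470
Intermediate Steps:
X(H) - Y = -10 - 1*4460 = -10 - 4460 = -4470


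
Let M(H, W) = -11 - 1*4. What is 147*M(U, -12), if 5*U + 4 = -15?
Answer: -2205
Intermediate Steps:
U = -19/5 (U = -4/5 + (1/5)*(-15) = -4/5 - 3 = -19/5 ≈ -3.8000)
M(H, W) = -15 (M(H, W) = -11 - 4 = -15)
147*M(U, -12) = 147*(-15) = -2205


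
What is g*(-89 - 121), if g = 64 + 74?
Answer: -28980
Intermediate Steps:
g = 138
g*(-89 - 121) = 138*(-89 - 121) = 138*(-210) = -28980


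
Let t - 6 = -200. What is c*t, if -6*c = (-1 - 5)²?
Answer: 1164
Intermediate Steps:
t = -194 (t = 6 - 200 = -194)
c = -6 (c = -(-1 - 5)²/6 = -⅙*(-6)² = -⅙*36 = -6)
c*t = -6*(-194) = 1164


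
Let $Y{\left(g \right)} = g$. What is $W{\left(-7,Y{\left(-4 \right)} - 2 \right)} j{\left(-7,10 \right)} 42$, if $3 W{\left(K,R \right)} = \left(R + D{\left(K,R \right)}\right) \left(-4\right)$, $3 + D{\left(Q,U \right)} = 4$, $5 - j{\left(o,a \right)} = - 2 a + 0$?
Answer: $7000$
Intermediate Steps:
$j{\left(o,a \right)} = 5 + 2 a$ ($j{\left(o,a \right)} = 5 - \left(- 2 a + 0\right) = 5 - - 2 a = 5 + 2 a$)
$D{\left(Q,U \right)} = 1$ ($D{\left(Q,U \right)} = -3 + 4 = 1$)
$W{\left(K,R \right)} = - \frac{4}{3} - \frac{4 R}{3}$ ($W{\left(K,R \right)} = \frac{\left(R + 1\right) \left(-4\right)}{3} = \frac{\left(1 + R\right) \left(-4\right)}{3} = \frac{-4 - 4 R}{3} = - \frac{4}{3} - \frac{4 R}{3}$)
$W{\left(-7,Y{\left(-4 \right)} - 2 \right)} j{\left(-7,10 \right)} 42 = \left(- \frac{4}{3} - \frac{4 \left(-4 - 2\right)}{3}\right) \left(5 + 2 \cdot 10\right) 42 = \left(- \frac{4}{3} - -8\right) \left(5 + 20\right) 42 = \left(- \frac{4}{3} + 8\right) 25 \cdot 42 = \frac{20}{3} \cdot 25 \cdot 42 = \frac{500}{3} \cdot 42 = 7000$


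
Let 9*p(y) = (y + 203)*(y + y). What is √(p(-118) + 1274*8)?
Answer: 2*√17917/3 ≈ 89.236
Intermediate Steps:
p(y) = 2*y*(203 + y)/9 (p(y) = ((y + 203)*(y + y))/9 = ((203 + y)*(2*y))/9 = (2*y*(203 + y))/9 = 2*y*(203 + y)/9)
√(p(-118) + 1274*8) = √((2/9)*(-118)*(203 - 118) + 1274*8) = √((2/9)*(-118)*85 + 10192) = √(-20060/9 + 10192) = √(71668/9) = 2*√17917/3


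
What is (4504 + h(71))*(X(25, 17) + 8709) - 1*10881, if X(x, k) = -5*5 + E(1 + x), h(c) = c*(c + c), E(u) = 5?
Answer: 126726873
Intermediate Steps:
h(c) = 2*c² (h(c) = c*(2*c) = 2*c²)
X(x, k) = -20 (X(x, k) = -5*5 + 5 = -25 + 5 = -20)
(4504 + h(71))*(X(25, 17) + 8709) - 1*10881 = (4504 + 2*71²)*(-20 + 8709) - 1*10881 = (4504 + 2*5041)*8689 - 10881 = (4504 + 10082)*8689 - 10881 = 14586*8689 - 10881 = 126737754 - 10881 = 126726873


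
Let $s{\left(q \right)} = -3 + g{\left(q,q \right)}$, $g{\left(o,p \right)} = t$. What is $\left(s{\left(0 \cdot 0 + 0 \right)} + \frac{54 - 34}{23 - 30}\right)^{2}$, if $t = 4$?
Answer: $\frac{169}{49} \approx 3.449$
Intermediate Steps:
$g{\left(o,p \right)} = 4$
$s{\left(q \right)} = 1$ ($s{\left(q \right)} = -3 + 4 = 1$)
$\left(s{\left(0 \cdot 0 + 0 \right)} + \frac{54 - 34}{23 - 30}\right)^{2} = \left(1 + \frac{54 - 34}{23 - 30}\right)^{2} = \left(1 + \frac{20}{-7}\right)^{2} = \left(1 + 20 \left(- \frac{1}{7}\right)\right)^{2} = \left(1 - \frac{20}{7}\right)^{2} = \left(- \frac{13}{7}\right)^{2} = \frac{169}{49}$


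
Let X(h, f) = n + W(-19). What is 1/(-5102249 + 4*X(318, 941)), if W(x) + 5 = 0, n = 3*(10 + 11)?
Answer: -1/5102017 ≈ -1.9600e-7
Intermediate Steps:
n = 63 (n = 3*21 = 63)
W(x) = -5 (W(x) = -5 + 0 = -5)
X(h, f) = 58 (X(h, f) = 63 - 5 = 58)
1/(-5102249 + 4*X(318, 941)) = 1/(-5102249 + 4*58) = 1/(-5102249 + 232) = 1/(-5102017) = -1/5102017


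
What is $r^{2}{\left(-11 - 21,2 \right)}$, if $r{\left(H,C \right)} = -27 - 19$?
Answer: $2116$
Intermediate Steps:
$r{\left(H,C \right)} = -46$
$r^{2}{\left(-11 - 21,2 \right)} = \left(-46\right)^{2} = 2116$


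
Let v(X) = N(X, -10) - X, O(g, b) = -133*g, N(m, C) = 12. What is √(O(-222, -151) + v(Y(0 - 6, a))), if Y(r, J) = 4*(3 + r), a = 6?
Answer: 5*√1182 ≈ 171.90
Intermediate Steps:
Y(r, J) = 12 + 4*r
v(X) = 12 - X
√(O(-222, -151) + v(Y(0 - 6, a))) = √(-133*(-222) + (12 - (12 + 4*(0 - 6)))) = √(29526 + (12 - (12 + 4*(-6)))) = √(29526 + (12 - (12 - 24))) = √(29526 + (12 - 1*(-12))) = √(29526 + (12 + 12)) = √(29526 + 24) = √29550 = 5*√1182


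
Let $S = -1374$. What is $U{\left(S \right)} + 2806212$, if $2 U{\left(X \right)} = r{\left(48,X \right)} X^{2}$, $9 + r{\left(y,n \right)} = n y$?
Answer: $-62260288206$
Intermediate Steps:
$r{\left(y,n \right)} = -9 + n y$
$U{\left(X \right)} = \frac{X^{2} \left(-9 + 48 X\right)}{2}$ ($U{\left(X \right)} = \frac{\left(-9 + X 48\right) X^{2}}{2} = \frac{\left(-9 + 48 X\right) X^{2}}{2} = \frac{X^{2} \left(-9 + 48 X\right)}{2}$)
$U{\left(S \right)} + 2806212 = \left(-1374\right)^{2} \left(- \frac{9}{2} + 24 \left(-1374\right)\right) + 2806212 = 1887876 \left(- \frac{9}{2} - 32976\right) + 2806212 = 1887876 \left(- \frac{65961}{2}\right) + 2806212 = -62263094418 + 2806212 = -62260288206$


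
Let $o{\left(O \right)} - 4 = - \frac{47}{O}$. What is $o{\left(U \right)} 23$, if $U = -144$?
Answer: $\frac{14329}{144} \approx 99.507$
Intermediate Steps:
$o{\left(O \right)} = 4 - \frac{47}{O}$
$o{\left(U \right)} 23 = \left(4 - \frac{47}{-144}\right) 23 = \left(4 - - \frac{47}{144}\right) 23 = \left(4 + \frac{47}{144}\right) 23 = \frac{623}{144} \cdot 23 = \frac{14329}{144}$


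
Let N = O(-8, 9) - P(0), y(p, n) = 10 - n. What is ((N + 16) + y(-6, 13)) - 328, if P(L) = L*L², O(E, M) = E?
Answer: -323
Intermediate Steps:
P(L) = L³
N = -8 (N = -8 - 1*0³ = -8 - 1*0 = -8 + 0 = -8)
((N + 16) + y(-6, 13)) - 328 = ((-8 + 16) + (10 - 1*13)) - 328 = (8 + (10 - 13)) - 328 = (8 - 3) - 328 = 5 - 328 = -323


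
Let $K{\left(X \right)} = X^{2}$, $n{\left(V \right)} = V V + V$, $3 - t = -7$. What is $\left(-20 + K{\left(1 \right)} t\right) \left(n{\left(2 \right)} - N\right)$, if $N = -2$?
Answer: $-80$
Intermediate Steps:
$t = 10$ ($t = 3 - -7 = 3 + 7 = 10$)
$n{\left(V \right)} = V + V^{2}$ ($n{\left(V \right)} = V^{2} + V = V + V^{2}$)
$\left(-20 + K{\left(1 \right)} t\right) \left(n{\left(2 \right)} - N\right) = \left(-20 + 1^{2} \cdot 10\right) \left(2 \left(1 + 2\right) - -2\right) = \left(-20 + 1 \cdot 10\right) \left(2 \cdot 3 + 2\right) = \left(-20 + 10\right) \left(6 + 2\right) = \left(-10\right) 8 = -80$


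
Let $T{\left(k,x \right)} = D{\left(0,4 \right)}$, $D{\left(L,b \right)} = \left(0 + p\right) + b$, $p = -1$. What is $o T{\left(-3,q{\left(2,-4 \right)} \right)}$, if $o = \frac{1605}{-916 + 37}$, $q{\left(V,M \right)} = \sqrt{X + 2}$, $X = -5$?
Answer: $- \frac{1605}{293} \approx -5.4778$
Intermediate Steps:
$q{\left(V,M \right)} = i \sqrt{3}$ ($q{\left(V,M \right)} = \sqrt{-5 + 2} = \sqrt{-3} = i \sqrt{3}$)
$D{\left(L,b \right)} = -1 + b$ ($D{\left(L,b \right)} = \left(0 - 1\right) + b = -1 + b$)
$T{\left(k,x \right)} = 3$ ($T{\left(k,x \right)} = -1 + 4 = 3$)
$o = - \frac{535}{293}$ ($o = \frac{1605}{-879} = 1605 \left(- \frac{1}{879}\right) = - \frac{535}{293} \approx -1.8259$)
$o T{\left(-3,q{\left(2,-4 \right)} \right)} = \left(- \frac{535}{293}\right) 3 = - \frac{1605}{293}$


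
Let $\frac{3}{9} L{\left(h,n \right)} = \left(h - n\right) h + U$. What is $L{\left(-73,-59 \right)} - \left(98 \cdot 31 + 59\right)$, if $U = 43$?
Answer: $98$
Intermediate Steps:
$L{\left(h,n \right)} = 129 + 3 h \left(h - n\right)$ ($L{\left(h,n \right)} = 3 \left(\left(h - n\right) h + 43\right) = 3 \left(h \left(h - n\right) + 43\right) = 3 \left(43 + h \left(h - n\right)\right) = 129 + 3 h \left(h - n\right)$)
$L{\left(-73,-59 \right)} - \left(98 \cdot 31 + 59\right) = \left(129 + 3 \left(-73\right)^{2} - \left(-219\right) \left(-59\right)\right) - \left(98 \cdot 31 + 59\right) = \left(129 + 3 \cdot 5329 - 12921\right) - \left(3038 + 59\right) = \left(129 + 15987 - 12921\right) - 3097 = 3195 - 3097 = 98$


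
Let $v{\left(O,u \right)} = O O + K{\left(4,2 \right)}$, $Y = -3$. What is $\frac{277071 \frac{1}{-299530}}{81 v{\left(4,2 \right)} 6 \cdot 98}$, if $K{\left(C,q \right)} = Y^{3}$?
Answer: $\frac{92357}{52308721080} \approx 1.7656 \cdot 10^{-6}$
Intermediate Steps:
$K{\left(C,q \right)} = -27$ ($K{\left(C,q \right)} = \left(-3\right)^{3} = -27$)
$v{\left(O,u \right)} = -27 + O^{2}$ ($v{\left(O,u \right)} = O O - 27 = O^{2} - 27 = -27 + O^{2}$)
$\frac{277071 \frac{1}{-299530}}{81 v{\left(4,2 \right)} 6 \cdot 98} = \frac{277071 \frac{1}{-299530}}{81 \left(-27 + 4^{2}\right) 6 \cdot 98} = \frac{277071 \left(- \frac{1}{299530}\right)}{81 \left(-27 + 16\right) 6 \cdot 98} = - \frac{277071}{299530 \cdot 81 \left(\left(-11\right) 6\right) 98} = - \frac{277071}{299530 \cdot 81 \left(-66\right) 98} = - \frac{277071}{299530 \left(\left(-5346\right) 98\right)} = - \frac{277071}{299530 \left(-523908\right)} = \left(- \frac{277071}{299530}\right) \left(- \frac{1}{523908}\right) = \frac{92357}{52308721080}$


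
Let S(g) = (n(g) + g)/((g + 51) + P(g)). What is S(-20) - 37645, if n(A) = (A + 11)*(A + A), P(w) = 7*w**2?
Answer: -106572655/2831 ≈ -37645.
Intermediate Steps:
n(A) = 2*A*(11 + A) (n(A) = (11 + A)*(2*A) = 2*A*(11 + A))
S(g) = (g + 2*g*(11 + g))/(51 + g + 7*g**2) (S(g) = (2*g*(11 + g) + g)/((g + 51) + 7*g**2) = (g + 2*g*(11 + g))/((51 + g) + 7*g**2) = (g + 2*g*(11 + g))/(51 + g + 7*g**2))
S(-20) - 37645 = -20*(23 + 2*(-20))/(51 - 20 + 7*(-20)**2) - 37645 = -20*(23 - 40)/(51 - 20 + 7*400) - 37645 = -20*(-17)/(51 - 20 + 2800) - 37645 = -20*(-17)/2831 - 37645 = -20*1/2831*(-17) - 37645 = 340/2831 - 37645 = -106572655/2831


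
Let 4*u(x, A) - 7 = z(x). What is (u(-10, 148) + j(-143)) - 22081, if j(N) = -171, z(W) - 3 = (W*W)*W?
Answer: -44999/2 ≈ -22500.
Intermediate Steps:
z(W) = 3 + W**3 (z(W) = 3 + (W*W)*W = 3 + W**2*W = 3 + W**3)
u(x, A) = 5/2 + x**3/4 (u(x, A) = 7/4 + (3 + x**3)/4 = 7/4 + (3/4 + x**3/4) = 5/2 + x**3/4)
(u(-10, 148) + j(-143)) - 22081 = ((5/2 + (1/4)*(-10)**3) - 171) - 22081 = ((5/2 + (1/4)*(-1000)) - 171) - 22081 = ((5/2 - 250) - 171) - 22081 = (-495/2 - 171) - 22081 = -837/2 - 22081 = -44999/2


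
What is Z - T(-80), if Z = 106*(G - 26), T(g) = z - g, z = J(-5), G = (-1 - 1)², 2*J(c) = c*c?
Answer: -4849/2 ≈ -2424.5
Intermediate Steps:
J(c) = c²/2 (J(c) = (c*c)/2 = c²/2)
G = 4 (G = (-2)² = 4)
z = 25/2 (z = (½)*(-5)² = (½)*25 = 25/2 ≈ 12.500)
T(g) = 25/2 - g
Z = -2332 (Z = 106*(4 - 26) = 106*(-22) = -2332)
Z - T(-80) = -2332 - (25/2 - 1*(-80)) = -2332 - (25/2 + 80) = -2332 - 1*185/2 = -2332 - 185/2 = -4849/2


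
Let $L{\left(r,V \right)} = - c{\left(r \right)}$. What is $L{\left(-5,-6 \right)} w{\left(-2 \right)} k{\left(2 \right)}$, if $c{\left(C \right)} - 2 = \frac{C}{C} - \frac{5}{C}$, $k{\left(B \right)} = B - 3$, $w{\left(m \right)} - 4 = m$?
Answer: $8$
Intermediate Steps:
$w{\left(m \right)} = 4 + m$
$k{\left(B \right)} = -3 + B$ ($k{\left(B \right)} = B - 3 = -3 + B$)
$c{\left(C \right)} = 3 - \frac{5}{C}$ ($c{\left(C \right)} = 2 - \left(\frac{5}{C} - \frac{C}{C}\right) = 2 + \left(1 - \frac{5}{C}\right) = 3 - \frac{5}{C}$)
$L{\left(r,V \right)} = -3 + \frac{5}{r}$ ($L{\left(r,V \right)} = - (3 - \frac{5}{r}) = -3 + \frac{5}{r}$)
$L{\left(-5,-6 \right)} w{\left(-2 \right)} k{\left(2 \right)} = \left(-3 + \frac{5}{-5}\right) \left(4 - 2\right) \left(-3 + 2\right) = \left(-3 + 5 \left(- \frac{1}{5}\right)\right) 2 \left(-1\right) = \left(-3 - 1\right) 2 \left(-1\right) = \left(-4\right) 2 \left(-1\right) = \left(-8\right) \left(-1\right) = 8$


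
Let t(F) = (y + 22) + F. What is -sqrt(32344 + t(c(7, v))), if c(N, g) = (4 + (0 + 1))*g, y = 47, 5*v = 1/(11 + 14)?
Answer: -sqrt(810326)/5 ≈ -180.04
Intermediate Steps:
v = 1/125 (v = 1/(5*(11 + 14)) = (1/5)/25 = (1/5)*(1/25) = 1/125 ≈ 0.0080000)
c(N, g) = 5*g (c(N, g) = (4 + 1)*g = 5*g)
t(F) = 69 + F (t(F) = (47 + 22) + F = 69 + F)
-sqrt(32344 + t(c(7, v))) = -sqrt(32344 + (69 + 5*(1/125))) = -sqrt(32344 + (69 + 1/25)) = -sqrt(32344 + 1726/25) = -sqrt(810326/25) = -sqrt(810326)/5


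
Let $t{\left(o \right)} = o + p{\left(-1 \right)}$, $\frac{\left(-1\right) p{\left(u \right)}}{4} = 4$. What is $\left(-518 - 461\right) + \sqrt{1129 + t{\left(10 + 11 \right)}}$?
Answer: $-979 + 9 \sqrt{14} \approx -945.33$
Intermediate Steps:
$p{\left(u \right)} = -16$ ($p{\left(u \right)} = \left(-4\right) 4 = -16$)
$t{\left(o \right)} = -16 + o$ ($t{\left(o \right)} = o - 16 = -16 + o$)
$\left(-518 - 461\right) + \sqrt{1129 + t{\left(10 + 11 \right)}} = \left(-518 - 461\right) + \sqrt{1129 + \left(-16 + \left(10 + 11\right)\right)} = -979 + \sqrt{1129 + \left(-16 + 21\right)} = -979 + \sqrt{1129 + 5} = -979 + \sqrt{1134} = -979 + 9 \sqrt{14}$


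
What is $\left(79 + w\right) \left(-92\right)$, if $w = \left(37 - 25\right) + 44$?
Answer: $-12420$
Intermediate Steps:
$w = 56$ ($w = 12 + 44 = 56$)
$\left(79 + w\right) \left(-92\right) = \left(79 + 56\right) \left(-92\right) = 135 \left(-92\right) = -12420$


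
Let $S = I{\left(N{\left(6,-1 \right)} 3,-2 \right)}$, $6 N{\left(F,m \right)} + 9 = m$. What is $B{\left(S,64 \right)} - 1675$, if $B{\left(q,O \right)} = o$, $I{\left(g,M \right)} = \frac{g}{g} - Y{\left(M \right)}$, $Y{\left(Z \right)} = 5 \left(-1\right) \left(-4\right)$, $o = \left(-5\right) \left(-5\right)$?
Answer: $-1650$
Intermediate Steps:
$o = 25$
$N{\left(F,m \right)} = - \frac{3}{2} + \frac{m}{6}$
$Y{\left(Z \right)} = 20$ ($Y{\left(Z \right)} = \left(-5\right) \left(-4\right) = 20$)
$I{\left(g,M \right)} = -19$ ($I{\left(g,M \right)} = \frac{g}{g} - 20 = 1 - 20 = -19$)
$S = -19$
$B{\left(q,O \right)} = 25$
$B{\left(S,64 \right)} - 1675 = 25 - 1675 = -1650$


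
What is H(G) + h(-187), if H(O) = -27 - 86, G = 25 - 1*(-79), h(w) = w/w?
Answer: -112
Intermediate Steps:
h(w) = 1
G = 104 (G = 25 + 79 = 104)
H(O) = -113
H(G) + h(-187) = -113 + 1 = -112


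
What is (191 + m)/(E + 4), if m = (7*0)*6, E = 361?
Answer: 191/365 ≈ 0.52329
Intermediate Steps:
m = 0 (m = 0*6 = 0)
(191 + m)/(E + 4) = (191 + 0)/(361 + 4) = 191/365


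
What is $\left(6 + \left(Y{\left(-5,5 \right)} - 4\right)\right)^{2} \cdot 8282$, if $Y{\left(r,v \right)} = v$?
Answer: $405818$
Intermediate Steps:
$\left(6 + \left(Y{\left(-5,5 \right)} - 4\right)\right)^{2} \cdot 8282 = \left(6 + \left(5 - 4\right)\right)^{2} \cdot 8282 = \left(6 + 1\right)^{2} \cdot 8282 = 7^{2} \cdot 8282 = 49 \cdot 8282 = 405818$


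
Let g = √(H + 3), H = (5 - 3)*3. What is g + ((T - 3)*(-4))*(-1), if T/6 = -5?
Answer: -129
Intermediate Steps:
T = -30 (T = 6*(-5) = -30)
H = 6 (H = 2*3 = 6)
g = 3 (g = √(6 + 3) = √9 = 3)
g + ((T - 3)*(-4))*(-1) = 3 + ((-30 - 3)*(-4))*(-1) = 3 - 33*(-4)*(-1) = 3 + 132*(-1) = 3 - 132 = -129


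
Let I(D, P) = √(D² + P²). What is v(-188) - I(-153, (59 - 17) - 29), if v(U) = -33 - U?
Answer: 155 - √23578 ≈ 1.4487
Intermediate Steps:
v(-188) - I(-153, (59 - 17) - 29) = (-33 - 1*(-188)) - √((-153)² + ((59 - 17) - 29)²) = (-33 + 188) - √(23409 + (42 - 29)²) = 155 - √(23409 + 13²) = 155 - √(23409 + 169) = 155 - √23578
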